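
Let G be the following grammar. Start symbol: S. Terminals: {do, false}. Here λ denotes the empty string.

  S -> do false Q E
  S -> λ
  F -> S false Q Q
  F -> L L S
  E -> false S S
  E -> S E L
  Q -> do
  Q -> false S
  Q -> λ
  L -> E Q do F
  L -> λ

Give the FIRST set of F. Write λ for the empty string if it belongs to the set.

FIRST(S): from S->do false Q E we get {do}; from S->λ we get {λ}. So FIRST(S) = {λ, do}.
FIRST(Q): from Q->do we get {do}; from Q->false S we get {false}; from Q->λ we get {λ}. So FIRST(Q) = {λ, do, false}.
FIRST(E): from E->false S S we get {false}; from E->S E L we get {do, false}. So FIRST(E) = {do, false}.
FIRST(L): from L->E Q do F we get {do, false}; from L->λ we get {λ}. So FIRST(L) = {λ, do, false}.
FIRST(F): from F->S false Q Q we get {do, false}; from F->L L S we get {λ, do, false}. So FIRST(F) = {λ, do, false}.

{λ, do, false}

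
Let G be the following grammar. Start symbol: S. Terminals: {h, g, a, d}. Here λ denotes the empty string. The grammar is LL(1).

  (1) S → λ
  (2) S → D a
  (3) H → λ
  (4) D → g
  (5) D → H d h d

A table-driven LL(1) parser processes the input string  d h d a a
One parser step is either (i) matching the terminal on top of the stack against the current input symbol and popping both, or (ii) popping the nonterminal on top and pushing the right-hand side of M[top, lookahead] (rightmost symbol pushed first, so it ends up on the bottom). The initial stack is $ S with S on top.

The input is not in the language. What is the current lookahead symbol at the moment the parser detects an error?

step 1: stack=$ S  input=d h d a a $  — expand S → D a
step 2: stack=$ a D  input=d h d a a $  — expand D → H d h d
step 3: stack=$ a d h d H  input=d h d a a $  — expand H → λ
step 4: stack=$ a d h d  input=d h d a a $  — match d
step 5: stack=$ a d h  input=h d a a $  — match h
step 6: stack=$ a d  input=d a a $  — match d
step 7: stack=$ a  input=a a $  — match a
step 8: stack=$  input=a $  — error: stack empty but input remains

a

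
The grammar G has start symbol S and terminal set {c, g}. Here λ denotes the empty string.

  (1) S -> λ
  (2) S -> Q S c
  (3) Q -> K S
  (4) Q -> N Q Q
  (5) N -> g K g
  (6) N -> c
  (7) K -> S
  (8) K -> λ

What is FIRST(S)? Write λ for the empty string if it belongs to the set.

FIRST(N) = {c, g}
FIRST(S) = {λ, c, g}  (via Q S c)
FIRST(K) = {λ, c, g}  (via S)
FIRST(Q) = {λ, c, g}  (via K S, N Q Q)

{λ, c, g}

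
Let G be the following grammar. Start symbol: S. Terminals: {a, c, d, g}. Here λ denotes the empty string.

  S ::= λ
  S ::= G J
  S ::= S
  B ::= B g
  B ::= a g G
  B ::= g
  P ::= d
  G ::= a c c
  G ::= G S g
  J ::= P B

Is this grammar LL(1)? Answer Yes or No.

No

FIRST(S) = {λ, a}
FIRST(B) = {a, g}
FIRST(P) = {d}
FIRST(G) = {a}
FIRST(J) = {d}
FOLLOW(S) = {$, g}
FOLLOW(B) = {$, g}
FOLLOW(P) = {a, g}
FOLLOW(G) = {$, a, d, g}
FOLLOW(J) = {$, g}
Cell M[B, a] receives both B ::= B g and B ::= a g G — the grammar is not LL(1).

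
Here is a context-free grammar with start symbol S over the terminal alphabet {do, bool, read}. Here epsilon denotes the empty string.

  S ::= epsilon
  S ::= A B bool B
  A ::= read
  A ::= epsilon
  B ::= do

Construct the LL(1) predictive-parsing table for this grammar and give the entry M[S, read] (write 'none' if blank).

FIRST(A) = {epsilon, read}
FIRST(B) = {do}
FIRST(S) = {epsilon, do, read}  (via A B bool B)
FOLLOW(S) includes $ since S is the start symbol.
FOLLOW(S): S appears on no right-hand side. Thus FOLLOW(S) = {$}.
For S ::= epsilon: FIRST(epsilon) = {epsilon}, so it goes in M[S, t] for t ∈ {}; since epsilon ∈ FIRST, also for every t ∈ FOLLOW(S) = {$}.
For S ::= A B bool B: FIRST(A B bool B) = {do, read}, so it goes in M[S, t] for t ∈ {do, read}.

S ::= A B bool B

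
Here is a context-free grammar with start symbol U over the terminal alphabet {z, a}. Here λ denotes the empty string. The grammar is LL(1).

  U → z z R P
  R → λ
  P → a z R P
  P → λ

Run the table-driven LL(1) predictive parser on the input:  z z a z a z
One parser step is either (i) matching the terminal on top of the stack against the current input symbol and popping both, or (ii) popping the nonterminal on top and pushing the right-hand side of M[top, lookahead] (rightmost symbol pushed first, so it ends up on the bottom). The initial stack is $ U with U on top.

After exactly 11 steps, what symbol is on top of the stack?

      Stack      Input          Action
   1  $ U        z z a z a z $  expand U → z z R P
   2  $ P R z z  z z a z a z $  match z
   3  $ P R z    z a z a z $    match z
   4  $ P R      a z a z $      expand R → λ
   5  $ P        a z a z $      expand P → a z R P
   6  $ P R z a  a z a z $      match a
   7  $ P R z    z a z $        match z
   8  $ P R      a z $          expand R → λ
   9  $ P        a z $          expand P → a z R P
  10  $ P R z a  a z $          match a
  11  $ P R z    z $            match z
Stack after step 11: $ P R (top = R).

R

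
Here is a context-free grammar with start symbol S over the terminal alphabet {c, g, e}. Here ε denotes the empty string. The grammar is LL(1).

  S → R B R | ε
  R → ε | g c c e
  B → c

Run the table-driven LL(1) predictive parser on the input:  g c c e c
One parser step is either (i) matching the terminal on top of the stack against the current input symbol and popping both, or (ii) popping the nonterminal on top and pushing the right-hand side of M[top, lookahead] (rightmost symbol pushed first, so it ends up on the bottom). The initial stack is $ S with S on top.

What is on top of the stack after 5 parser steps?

e

step 1: stack=$ S  input=g c c e c $  — expand S → R B R
step 2: stack=$ R B R  input=g c c e c $  — expand R → g c c e
step 3: stack=$ R B e c c g  input=g c c e c $  — match g
step 4: stack=$ R B e c c  input=c c e c $  — match c
step 5: stack=$ R B e c  input=c e c $  — match c
Stack after step 5: $ R B e (top = e).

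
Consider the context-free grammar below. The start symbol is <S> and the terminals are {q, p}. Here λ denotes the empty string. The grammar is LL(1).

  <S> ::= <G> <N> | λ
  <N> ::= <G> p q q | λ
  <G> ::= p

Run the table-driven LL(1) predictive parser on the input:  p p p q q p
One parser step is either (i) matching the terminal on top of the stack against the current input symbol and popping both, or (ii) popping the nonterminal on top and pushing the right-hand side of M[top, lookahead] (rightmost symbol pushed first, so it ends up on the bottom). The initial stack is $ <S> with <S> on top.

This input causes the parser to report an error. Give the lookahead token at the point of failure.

p

step 1: stack=$ <S>  input=p p p q q p $  — expand <S> ::= <G> <N>
step 2: stack=$ <N> <G>  input=p p p q q p $  — expand <G> ::= p
step 3: stack=$ <N> p  input=p p p q q p $  — match p
step 4: stack=$ <N>  input=p p q q p $  — expand <N> ::= <G> p q q
step 5: stack=$ q q p <G>  input=p p q q p $  — expand <G> ::= p
step 6: stack=$ q q p p  input=p p q q p $  — match p
step 7: stack=$ q q p  input=p q q p $  — match p
step 8: stack=$ q q  input=q q p $  — match q
step 9: stack=$ q  input=q p $  — match q
step 10: stack=$  input=p $  — error: stack empty but input remains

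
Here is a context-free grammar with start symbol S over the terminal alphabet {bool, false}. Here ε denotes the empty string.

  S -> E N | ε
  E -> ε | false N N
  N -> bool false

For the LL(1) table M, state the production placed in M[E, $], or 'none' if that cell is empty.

FIRST(E): from E->ε we get {ε}; from E->false N N we get {false}. So FIRST(E) = {ε, false}.
FIRST(N): from N->bool false we get {bool}. So FIRST(N) = {bool}.
FIRST(S): from S->E N we get {bool, false}; from S->ε we get {ε}. So FIRST(S) = {ε, bool, false}.
FOLLOW(S) includes $ since S is the start symbol.
FOLLOW(E): in S->E N, E is followed by N with FIRST {bool}. Thus FOLLOW(E) = {bool}.
For E -> ε: FIRST(ε) = {ε}, so it goes in M[E, t] for t ∈ {}; since ε ∈ FIRST, also for every t ∈ FOLLOW(E) = {bool}.
For E -> false N N: FIRST(false N N) = {false}, so it goes in M[E, t] for t ∈ {false}.
None of these place a production in M[E, $].

none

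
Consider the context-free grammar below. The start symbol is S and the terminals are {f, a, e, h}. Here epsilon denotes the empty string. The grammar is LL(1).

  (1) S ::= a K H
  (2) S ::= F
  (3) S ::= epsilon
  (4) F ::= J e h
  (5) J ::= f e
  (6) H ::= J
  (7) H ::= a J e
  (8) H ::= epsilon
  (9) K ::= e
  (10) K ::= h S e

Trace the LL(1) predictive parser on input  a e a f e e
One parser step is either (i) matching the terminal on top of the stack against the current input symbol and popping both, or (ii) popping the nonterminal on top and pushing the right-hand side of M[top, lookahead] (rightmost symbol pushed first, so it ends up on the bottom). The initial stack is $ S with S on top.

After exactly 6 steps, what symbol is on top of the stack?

J

step 1: stack=$ S  input=a e a f e e $  — expand S ::= a K H
step 2: stack=$ H K a  input=a e a f e e $  — match a
step 3: stack=$ H K  input=e a f e e $  — expand K ::= e
step 4: stack=$ H e  input=e a f e e $  — match e
step 5: stack=$ H  input=a f e e $  — expand H ::= a J e
step 6: stack=$ e J a  input=a f e e $  — match a
Stack after step 6: $ e J (top = J).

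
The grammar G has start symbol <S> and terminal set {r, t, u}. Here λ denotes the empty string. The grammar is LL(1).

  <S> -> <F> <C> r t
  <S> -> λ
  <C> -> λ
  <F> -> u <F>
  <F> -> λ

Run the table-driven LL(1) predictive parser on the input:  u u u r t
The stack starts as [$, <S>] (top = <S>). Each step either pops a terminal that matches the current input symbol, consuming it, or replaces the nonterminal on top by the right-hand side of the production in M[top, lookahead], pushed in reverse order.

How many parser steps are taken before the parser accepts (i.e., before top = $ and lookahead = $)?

step 1: stack=$ <S>  input=u u u r t $  — expand <S> -> <F> <C> r t
step 2: stack=$ t r <C> <F>  input=u u u r t $  — expand <F> -> u <F>
step 3: stack=$ t r <C> <F> u  input=u u u r t $  — match u
step 4: stack=$ t r <C> <F>  input=u u r t $  — expand <F> -> u <F>
step 5: stack=$ t r <C> <F> u  input=u u r t $  — match u
step 6: stack=$ t r <C> <F>  input=u r t $  — expand <F> -> u <F>
step 7: stack=$ t r <C> <F> u  input=u r t $  — match u
step 8: stack=$ t r <C> <F>  input=r t $  — expand <F> -> λ
step 9: stack=$ t r <C>  input=r t $  — expand <C> -> λ
step 10: stack=$ t r  input=r t $  — match r
step 11: stack=$ t  input=t $  — match t
Accept reached after 11 steps.

11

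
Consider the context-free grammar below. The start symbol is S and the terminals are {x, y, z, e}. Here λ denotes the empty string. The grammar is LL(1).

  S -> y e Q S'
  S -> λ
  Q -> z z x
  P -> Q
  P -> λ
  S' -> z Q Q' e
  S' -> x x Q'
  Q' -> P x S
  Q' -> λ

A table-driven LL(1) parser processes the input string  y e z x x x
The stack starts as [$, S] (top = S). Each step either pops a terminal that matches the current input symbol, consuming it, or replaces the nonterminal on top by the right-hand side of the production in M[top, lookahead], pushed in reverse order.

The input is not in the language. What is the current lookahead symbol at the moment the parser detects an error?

x

     Stack       Input          Action
  1  $ S         y e z x x x $  expand S -> y e Q S'
  2  $ S' Q e y  y e z x x x $  match y
  3  $ S' Q e    e z x x x $    match e
  4  $ S' Q      z x x x $      expand Q -> z z x
  5  $ S' x z z  z x x x $      match z
  6  $ S' x z    x x x $        error: top is terminal z but lookahead is x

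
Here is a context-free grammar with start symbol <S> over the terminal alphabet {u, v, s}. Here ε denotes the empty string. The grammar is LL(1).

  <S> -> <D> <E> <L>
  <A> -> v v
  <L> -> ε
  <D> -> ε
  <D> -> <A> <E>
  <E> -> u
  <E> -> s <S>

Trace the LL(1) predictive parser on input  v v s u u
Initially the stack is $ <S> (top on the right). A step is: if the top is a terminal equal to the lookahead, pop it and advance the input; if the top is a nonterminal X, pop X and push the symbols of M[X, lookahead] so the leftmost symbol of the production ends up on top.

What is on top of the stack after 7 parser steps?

<S>

     Stack              Input        Action
  1  $ <S>              v v s u u $  expand <S> -> <D> <E> <L>
  2  $ <L> <E> <D>      v v s u u $  expand <D> -> <A> <E>
  3  $ <L> <E> <E> <A>  v v s u u $  expand <A> -> v v
  4  $ <L> <E> <E> v v  v v s u u $  match v
  5  $ <L> <E> <E> v    v s u u $    match v
  6  $ <L> <E> <E>      s u u $      expand <E> -> s <S>
  7  $ <L> <E> <S> s    s u u $      match s
Stack after step 7: $ <L> <E> <S> (top = <S>).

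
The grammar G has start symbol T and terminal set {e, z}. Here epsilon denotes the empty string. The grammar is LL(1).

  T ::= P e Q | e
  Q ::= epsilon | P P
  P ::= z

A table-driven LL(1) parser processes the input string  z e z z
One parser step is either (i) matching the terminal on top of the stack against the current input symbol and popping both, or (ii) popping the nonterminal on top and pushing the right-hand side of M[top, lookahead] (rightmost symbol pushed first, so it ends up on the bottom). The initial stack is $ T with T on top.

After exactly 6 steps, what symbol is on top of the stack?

z

     Stack    Input      Action
  1  $ T      z e z z $  expand T ::= P e Q
  2  $ Q e P  z e z z $  expand P ::= z
  3  $ Q e z  z e z z $  match z
  4  $ Q e    e z z $    match e
  5  $ Q      z z $      expand Q ::= P P
  6  $ P P    z z $      expand P ::= z
Stack after step 6: $ P z (top = z).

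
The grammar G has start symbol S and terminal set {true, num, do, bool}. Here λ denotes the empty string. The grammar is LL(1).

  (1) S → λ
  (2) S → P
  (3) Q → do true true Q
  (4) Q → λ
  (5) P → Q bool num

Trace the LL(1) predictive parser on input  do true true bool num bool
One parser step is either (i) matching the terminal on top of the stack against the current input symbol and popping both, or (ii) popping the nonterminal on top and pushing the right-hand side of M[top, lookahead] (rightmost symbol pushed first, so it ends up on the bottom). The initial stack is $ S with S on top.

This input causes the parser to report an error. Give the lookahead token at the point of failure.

step 1: stack=$ S  input=do true true bool num bool $  — expand S → P
step 2: stack=$ P  input=do true true bool num bool $  — expand P → Q bool num
step 3: stack=$ num bool Q  input=do true true bool num bool $  — expand Q → do true true Q
step 4: stack=$ num bool Q true true do  input=do true true bool num bool $  — match do
step 5: stack=$ num bool Q true true  input=true true bool num bool $  — match true
step 6: stack=$ num bool Q true  input=true bool num bool $  — match true
step 7: stack=$ num bool Q  input=bool num bool $  — expand Q → λ
step 8: stack=$ num bool  input=bool num bool $  — match bool
step 9: stack=$ num  input=num bool $  — match num
step 10: stack=$  input=bool $  — error: stack empty but input remains

bool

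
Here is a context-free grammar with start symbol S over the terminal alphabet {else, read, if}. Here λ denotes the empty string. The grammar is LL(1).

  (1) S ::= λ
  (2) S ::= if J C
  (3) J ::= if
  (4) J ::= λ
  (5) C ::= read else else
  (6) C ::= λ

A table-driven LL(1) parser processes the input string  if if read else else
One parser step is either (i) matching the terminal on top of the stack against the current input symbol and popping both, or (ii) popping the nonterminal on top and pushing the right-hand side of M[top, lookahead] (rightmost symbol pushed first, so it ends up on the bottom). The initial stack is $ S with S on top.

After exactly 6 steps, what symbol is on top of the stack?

step 1: stack=$ S  input=if if read else else $  — expand S ::= if J C
step 2: stack=$ C J if  input=if if read else else $  — match if
step 3: stack=$ C J  input=if read else else $  — expand J ::= if
step 4: stack=$ C if  input=if read else else $  — match if
step 5: stack=$ C  input=read else else $  — expand C ::= read else else
step 6: stack=$ else else read  input=read else else $  — match read
Stack after step 6: $ else else (top = else).

else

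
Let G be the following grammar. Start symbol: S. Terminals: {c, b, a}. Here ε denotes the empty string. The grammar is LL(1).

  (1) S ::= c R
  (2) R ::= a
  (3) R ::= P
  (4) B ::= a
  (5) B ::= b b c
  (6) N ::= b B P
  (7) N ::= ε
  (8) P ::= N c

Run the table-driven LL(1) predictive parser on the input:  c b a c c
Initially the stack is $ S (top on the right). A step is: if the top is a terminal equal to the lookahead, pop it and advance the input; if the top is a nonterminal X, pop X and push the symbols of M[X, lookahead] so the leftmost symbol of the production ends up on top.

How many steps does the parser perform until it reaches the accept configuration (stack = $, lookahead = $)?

      Stack      Input        Action
   1  $ S        c b a c c $  expand S ::= c R
   2  $ R c      c b a c c $  match c
   3  $ R        b a c c $    expand R ::= P
   4  $ P        b a c c $    expand P ::= N c
   5  $ c N      b a c c $    expand N ::= b B P
   6  $ c P B b  b a c c $    match b
   7  $ c P B    a c c $      expand B ::= a
   8  $ c P a    a c c $      match a
   9  $ c P      c c $        expand P ::= N c
  10  $ c c N    c c $        expand N ::= ε
  11  $ c c      c c $        match c
  12  $ c        c $          match c
Accept reached after 12 steps.

12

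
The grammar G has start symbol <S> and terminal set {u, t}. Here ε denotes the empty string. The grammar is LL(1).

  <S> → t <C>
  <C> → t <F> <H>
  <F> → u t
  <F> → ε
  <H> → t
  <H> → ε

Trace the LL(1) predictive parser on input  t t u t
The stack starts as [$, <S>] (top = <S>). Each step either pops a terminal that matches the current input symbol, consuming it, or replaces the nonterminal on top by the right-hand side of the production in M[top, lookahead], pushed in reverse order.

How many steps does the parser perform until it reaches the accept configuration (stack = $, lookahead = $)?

8

step 1: stack=$ <S>  input=t t u t $  — expand <S> → t <C>
step 2: stack=$ <C> t  input=t t u t $  — match t
step 3: stack=$ <C>  input=t u t $  — expand <C> → t <F> <H>
step 4: stack=$ <H> <F> t  input=t u t $  — match t
step 5: stack=$ <H> <F>  input=u t $  — expand <F> → u t
step 6: stack=$ <H> t u  input=u t $  — match u
step 7: stack=$ <H> t  input=t $  — match t
step 8: stack=$ <H>  input=$  — expand <H> → ε
Accept reached after 8 steps.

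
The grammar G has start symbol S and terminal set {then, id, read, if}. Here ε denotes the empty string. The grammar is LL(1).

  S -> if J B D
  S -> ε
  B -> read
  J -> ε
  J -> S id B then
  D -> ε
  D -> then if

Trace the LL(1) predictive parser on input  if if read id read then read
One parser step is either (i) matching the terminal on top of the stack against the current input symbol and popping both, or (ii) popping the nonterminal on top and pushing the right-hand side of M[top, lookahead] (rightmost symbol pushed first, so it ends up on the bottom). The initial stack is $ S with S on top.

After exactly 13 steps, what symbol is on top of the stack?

B

step 1: stack=$ S  input=if if read id read then read $  — expand S -> if J B D
step 2: stack=$ D B J if  input=if if read id read then read $  — match if
step 3: stack=$ D B J  input=if read id read then read $  — expand J -> S id B then
step 4: stack=$ D B then B id S  input=if read id read then read $  — expand S -> if J B D
step 5: stack=$ D B then B id D B J if  input=if read id read then read $  — match if
step 6: stack=$ D B then B id D B J  input=read id read then read $  — expand J -> ε
step 7: stack=$ D B then B id D B  input=read id read then read $  — expand B -> read
step 8: stack=$ D B then B id D read  input=read id read then read $  — match read
step 9: stack=$ D B then B id D  input=id read then read $  — expand D -> ε
step 10: stack=$ D B then B id  input=id read then read $  — match id
step 11: stack=$ D B then B  input=read then read $  — expand B -> read
step 12: stack=$ D B then read  input=read then read $  — match read
step 13: stack=$ D B then  input=then read $  — match then
Stack after step 13: $ D B (top = B).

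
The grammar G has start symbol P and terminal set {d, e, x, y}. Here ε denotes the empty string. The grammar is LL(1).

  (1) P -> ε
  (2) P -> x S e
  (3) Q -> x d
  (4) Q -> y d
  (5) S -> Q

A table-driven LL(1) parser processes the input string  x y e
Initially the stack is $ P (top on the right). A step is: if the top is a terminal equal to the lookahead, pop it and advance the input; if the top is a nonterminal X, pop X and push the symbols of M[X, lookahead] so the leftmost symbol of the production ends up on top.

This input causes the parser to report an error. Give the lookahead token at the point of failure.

     Stack    Input    Action
  1  $ P      x y e $  expand P -> x S e
  2  $ e S x  x y e $  match x
  3  $ e S    y e $    expand S -> Q
  4  $ e Q    y e $    expand Q -> y d
  5  $ e d y  y e $    match y
  6  $ e d    e $      error: top is terminal d but lookahead is e

e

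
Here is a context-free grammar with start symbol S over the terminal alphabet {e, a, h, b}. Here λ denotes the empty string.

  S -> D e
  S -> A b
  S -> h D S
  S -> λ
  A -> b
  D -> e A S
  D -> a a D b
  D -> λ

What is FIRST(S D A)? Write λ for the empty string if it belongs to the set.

FIRST(A) = {b}
FIRST(D) = {λ, a, e}
FIRST(S) = {λ, a, b, e, h}  (via D e, A b)
FIRST(S D A): take FIRST of each symbol in turn, carrying on past any symbol whose FIRST contains λ; result {a, b, e, h}.

{a, b, e, h}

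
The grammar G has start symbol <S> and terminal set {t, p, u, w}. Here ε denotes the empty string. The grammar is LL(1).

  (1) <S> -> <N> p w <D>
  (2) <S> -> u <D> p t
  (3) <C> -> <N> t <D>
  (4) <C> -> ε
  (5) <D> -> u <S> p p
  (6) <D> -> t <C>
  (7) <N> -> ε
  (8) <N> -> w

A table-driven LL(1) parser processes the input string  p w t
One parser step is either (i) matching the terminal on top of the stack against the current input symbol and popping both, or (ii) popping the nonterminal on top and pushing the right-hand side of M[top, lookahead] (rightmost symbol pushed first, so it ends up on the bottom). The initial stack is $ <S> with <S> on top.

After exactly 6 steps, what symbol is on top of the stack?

     Stack          Input    Action
  1  $ <S>          p w t $  expand <S> -> <N> p w <D>
  2  $ <D> w p <N>  p w t $  expand <N> -> ε
  3  $ <D> w p      p w t $  match p
  4  $ <D> w        w t $    match w
  5  $ <D>          t $      expand <D> -> t <C>
  6  $ <C> t        t $      match t
Stack after step 6: $ <C> (top = <C>).

<C>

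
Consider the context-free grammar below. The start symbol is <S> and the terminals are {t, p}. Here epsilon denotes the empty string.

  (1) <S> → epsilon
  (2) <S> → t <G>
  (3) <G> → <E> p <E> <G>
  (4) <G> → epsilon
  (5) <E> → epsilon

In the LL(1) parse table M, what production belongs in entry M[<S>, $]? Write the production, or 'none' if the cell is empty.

FIRST(<S>) = {epsilon, t}
FIRST(<E>) = {epsilon}
FIRST(<G>) = {epsilon, p}  (via <E> p <E> <G>)
FOLLOW(<S>) includes $ since <S> is the start symbol.
FOLLOW(<S>): <S> appears on no right-hand side. Thus FOLLOW(<S>) = {$}.
For <S> → epsilon: FIRST(epsilon) = {epsilon}, so it goes in M[<S>, t] for t ∈ {}; since epsilon ∈ FIRST, also for every t ∈ FOLLOW(<S>) = {$}.
For <S> → t <G>: FIRST(t <G>) = {t}, so it goes in M[<S>, t] for t ∈ {t}.

<S> → epsilon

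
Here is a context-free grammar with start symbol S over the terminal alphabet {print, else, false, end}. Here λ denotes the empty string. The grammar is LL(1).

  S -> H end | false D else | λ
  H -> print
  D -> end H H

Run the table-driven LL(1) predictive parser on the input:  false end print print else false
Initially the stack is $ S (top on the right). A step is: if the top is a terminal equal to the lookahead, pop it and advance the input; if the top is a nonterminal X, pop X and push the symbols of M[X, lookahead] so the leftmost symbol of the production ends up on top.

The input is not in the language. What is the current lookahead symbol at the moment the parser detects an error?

      Stack           Input                               Action
   1  $ S             false end print print else false $  expand S -> false D else
   2  $ else D false  false end print print else false $  match false
   3  $ else D        end print print else false $        expand D -> end H H
   4  $ else H H end  end print print else false $        match end
   5  $ else H H      print print else false $            expand H -> print
   6  $ else H print  print print else false $            match print
   7  $ else H        print else false $                  expand H -> print
   8  $ else print    print else false $                  match print
   9  $ else          else false $                        match else
  10  $               false $                             error: stack empty but input remains

false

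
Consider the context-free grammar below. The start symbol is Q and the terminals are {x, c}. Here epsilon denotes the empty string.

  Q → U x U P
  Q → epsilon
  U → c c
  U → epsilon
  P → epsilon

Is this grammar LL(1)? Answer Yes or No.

Yes

FIRST(Q) = {epsilon, c, x}
FIRST(U) = {epsilon, c}
FIRST(P) = {epsilon}
FOLLOW(Q) = {$}
FOLLOW(U) = {$, x}
FOLLOW(P) = {$}
Each cell of M receives at most one production.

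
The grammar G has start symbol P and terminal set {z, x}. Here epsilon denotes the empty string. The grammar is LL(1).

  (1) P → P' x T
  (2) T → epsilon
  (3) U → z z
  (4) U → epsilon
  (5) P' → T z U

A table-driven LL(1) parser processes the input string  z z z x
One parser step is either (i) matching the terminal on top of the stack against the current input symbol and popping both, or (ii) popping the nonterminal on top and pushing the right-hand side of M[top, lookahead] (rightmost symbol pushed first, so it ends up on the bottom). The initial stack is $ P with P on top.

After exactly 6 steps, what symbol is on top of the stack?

z

step 1: stack=$ P  input=z z z x $  — expand P → P' x T
step 2: stack=$ T x P'  input=z z z x $  — expand P' → T z U
step 3: stack=$ T x U z T  input=z z z x $  — expand T → epsilon
step 4: stack=$ T x U z  input=z z z x $  — match z
step 5: stack=$ T x U  input=z z x $  — expand U → z z
step 6: stack=$ T x z z  input=z z x $  — match z
Stack after step 6: $ T x z (top = z).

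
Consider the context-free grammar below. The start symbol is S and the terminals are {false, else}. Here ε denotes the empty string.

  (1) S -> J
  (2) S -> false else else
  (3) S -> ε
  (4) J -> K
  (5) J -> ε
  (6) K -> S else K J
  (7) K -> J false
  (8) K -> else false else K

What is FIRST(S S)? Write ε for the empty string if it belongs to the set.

{ε, else, false}

FIRST(S): from S->J we get {ε, else, false}; from S->false else else we get {false}; from S->ε we get {ε}. So FIRST(S) = {ε, else, false}.
FIRST(J): from J->K we get {else, false}; from J->ε we get {ε}. So FIRST(J) = {ε, else, false}.
FIRST(K): from K->S else K J we get {else, false}; from K->J false we get {else, false}; from K->else false else K we get {else}. So FIRST(K) = {else, false}.
FIRST(S S): take FIRST of each symbol in turn, carrying on past any symbol whose FIRST contains ε; result {ε, else, false}.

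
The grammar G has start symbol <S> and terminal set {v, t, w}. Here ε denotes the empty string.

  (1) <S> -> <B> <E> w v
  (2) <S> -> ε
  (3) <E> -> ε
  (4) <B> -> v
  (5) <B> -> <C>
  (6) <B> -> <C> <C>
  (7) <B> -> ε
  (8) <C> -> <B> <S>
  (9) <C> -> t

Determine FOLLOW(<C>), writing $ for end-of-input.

FIRST(<E>): from <E>->ε we get {ε}. So FIRST(<E>) = {ε}.
FIRST(<S>): from <S>-><B> <E> w v we get {t, v, w}; from <S>->ε we get {ε}. So FIRST(<S>) = {ε, t, v, w}.
FIRST(<B>): from <B>->v we get {v}; from <B>-><C> we get {ε, t, v, w}; from <B>-><C> <C> we get {ε, t, v, w}; from <B>->ε we get {ε}. So FIRST(<B>) = {ε, t, v, w}.
FIRST(<C>): from <C>-><B> <S> we get {ε, t, v, w}; from <C>->t we get {t}. So FIRST(<C>) = {ε, t, v, w}.
FOLLOW(<S>) includes $ since <S> is the start symbol.
FOLLOW(<E>): in <S>-><B> <E> w v, <E> is followed by w v with FIRST {w}. Thus FOLLOW(<E>) = {w}.
FOLLOW(<S>): in <C>-><B> <S>, the suffix after <S> is empty, so FOLLOW(<S>) ⊇ FOLLOW(<C>) = {t, v, w}. Thus FOLLOW(<S>) = {$, t, v, w}.
FOLLOW(<B>): in <S>-><B> <E> w v, <B> is followed by <E> w v with FIRST {w}; in <C>-><B> <S>, <B> is followed by <S> with FIRST {ε, t, v, w}; in <C>-><B> <S>, the suffix after <B> is nullable, so FOLLOW(<B>) ⊇ FOLLOW(<C>) = {t, v, w}. Thus FOLLOW(<B>) = {t, v, w}.
FOLLOW(<C>): in <B>-><C>, the suffix after <C> is empty, so FOLLOW(<C>) ⊇ FOLLOW(<B>) = {t, v, w}; in <B>-><C> <C> (occurrence 1), <C> is followed by <C> with FIRST {ε, t, v, w}; in <B>-><C> <C> (occurrence 1), the suffix after <C> is nullable, so FOLLOW(<C>) ⊇ FOLLOW(<B>) = {t, v, w}; in <B>-><C> <C> (occurrence 2), the suffix after <C> is empty, so FOLLOW(<C>) ⊇ FOLLOW(<B>) = {t, v, w}. Thus FOLLOW(<C>) = {t, v, w}.

{t, v, w}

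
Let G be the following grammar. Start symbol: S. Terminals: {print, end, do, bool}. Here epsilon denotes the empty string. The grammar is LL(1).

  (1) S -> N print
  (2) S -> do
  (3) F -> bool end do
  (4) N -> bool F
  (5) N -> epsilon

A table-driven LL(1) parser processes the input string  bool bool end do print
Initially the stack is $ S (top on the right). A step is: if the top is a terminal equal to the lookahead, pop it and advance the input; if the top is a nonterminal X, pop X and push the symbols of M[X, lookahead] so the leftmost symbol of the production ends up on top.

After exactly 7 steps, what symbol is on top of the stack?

print

     Stack                Input                     Action
  1  $ S                  bool bool end do print $  expand S -> N print
  2  $ print N            bool bool end do print $  expand N -> bool F
  3  $ print F bool       bool bool end do print $  match bool
  4  $ print F            bool end do print $       expand F -> bool end do
  5  $ print do end bool  bool end do print $       match bool
  6  $ print do end       end do print $            match end
  7  $ print do           do print $                match do
Stack after step 7: $ print (top = print).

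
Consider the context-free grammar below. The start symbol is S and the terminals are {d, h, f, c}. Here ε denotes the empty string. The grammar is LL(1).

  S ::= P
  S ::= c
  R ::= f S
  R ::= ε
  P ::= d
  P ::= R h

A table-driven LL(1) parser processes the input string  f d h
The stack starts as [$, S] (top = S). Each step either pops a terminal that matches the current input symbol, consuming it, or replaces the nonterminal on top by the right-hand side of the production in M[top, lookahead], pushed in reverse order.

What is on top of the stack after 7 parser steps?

h

step 1: stack=$ S  input=f d h $  — expand S ::= P
step 2: stack=$ P  input=f d h $  — expand P ::= R h
step 3: stack=$ h R  input=f d h $  — expand R ::= f S
step 4: stack=$ h S f  input=f d h $  — match f
step 5: stack=$ h S  input=d h $  — expand S ::= P
step 6: stack=$ h P  input=d h $  — expand P ::= d
step 7: stack=$ h d  input=d h $  — match d
Stack after step 7: $ h (top = h).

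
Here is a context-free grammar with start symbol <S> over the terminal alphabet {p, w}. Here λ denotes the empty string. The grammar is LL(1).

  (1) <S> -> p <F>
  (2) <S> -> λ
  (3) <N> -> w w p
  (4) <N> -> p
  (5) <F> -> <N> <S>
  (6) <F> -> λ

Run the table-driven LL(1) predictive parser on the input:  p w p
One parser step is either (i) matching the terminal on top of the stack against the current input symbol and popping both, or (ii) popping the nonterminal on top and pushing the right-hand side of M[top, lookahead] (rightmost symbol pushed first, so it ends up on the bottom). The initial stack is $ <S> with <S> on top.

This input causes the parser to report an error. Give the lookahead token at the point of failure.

step 1: stack=$ <S>  input=p w p $  — expand <S> -> p <F>
step 2: stack=$ <F> p  input=p w p $  — match p
step 3: stack=$ <F>  input=w p $  — expand <F> -> <N> <S>
step 4: stack=$ <S> <N>  input=w p $  — expand <N> -> w w p
step 5: stack=$ <S> p w w  input=w p $  — match w
step 6: stack=$ <S> p w  input=p $  — error: top is terminal w but lookahead is p

p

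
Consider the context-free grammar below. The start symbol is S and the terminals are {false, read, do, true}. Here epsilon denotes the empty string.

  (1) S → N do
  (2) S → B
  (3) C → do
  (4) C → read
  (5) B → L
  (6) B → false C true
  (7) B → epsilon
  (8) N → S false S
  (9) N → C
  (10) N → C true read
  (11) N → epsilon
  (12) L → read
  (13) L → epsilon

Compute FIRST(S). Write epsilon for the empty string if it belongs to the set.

{epsilon, do, false, read}

FIRST(C): from C→do we get {do}; from C→read we get {read}. So FIRST(C) = {do, read}.
FIRST(L): from L→read we get {read}; from L→epsilon we get {epsilon}. So FIRST(L) = {epsilon, read}.
FIRST(B): from B→L we get {epsilon, read}; from B→false C true we get {false}; from B→epsilon we get {epsilon}. So FIRST(B) = {epsilon, false, read}.
FIRST(S): from S→N do we get {do, false, read}; from S→B we get {epsilon, false, read}. So FIRST(S) = {epsilon, do, false, read}.
FIRST(N): from N→S false S we get {do, false, read}; from N→C we get {do, read}; from N→C true read we get {do, read}; from N→epsilon we get {epsilon}. So FIRST(N) = {epsilon, do, false, read}.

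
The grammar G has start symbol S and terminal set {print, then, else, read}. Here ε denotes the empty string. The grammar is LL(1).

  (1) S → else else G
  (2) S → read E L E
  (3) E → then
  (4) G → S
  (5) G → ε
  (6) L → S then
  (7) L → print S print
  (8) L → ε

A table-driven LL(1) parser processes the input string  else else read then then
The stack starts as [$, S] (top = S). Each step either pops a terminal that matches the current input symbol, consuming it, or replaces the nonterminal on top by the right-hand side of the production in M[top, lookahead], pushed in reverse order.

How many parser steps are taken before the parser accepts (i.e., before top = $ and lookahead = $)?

      Stack          Input                       Action
   1  $ S            else else read then then $  expand S → else else G
   2  $ G else else  else else read then then $  match else
   3  $ G else       else read then then $       match else
   4  $ G            read then then $            expand G → S
   5  $ S            read then then $            expand S → read E L E
   6  $ E L E read   read then then $            match read
   7  $ E L E        then then $                 expand E → then
   8  $ E L then     then then $                 match then
   9  $ E L          then $                      expand L → ε
  10  $ E            then $                      expand E → then
  11  $ then         then $                      match then
Accept reached after 11 steps.

11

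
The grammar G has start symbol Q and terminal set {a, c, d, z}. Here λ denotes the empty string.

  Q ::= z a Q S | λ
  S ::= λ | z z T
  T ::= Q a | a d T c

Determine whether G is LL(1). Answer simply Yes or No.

No

FIRST(Q) = {λ, z}
FIRST(S) = {λ, z}
FIRST(T) = {a, z}
FOLLOW(Q) = {$, a, z}
FOLLOW(S) = {$, a, z}
FOLLOW(T) = {$, a, c, z}
Cell M[Q, z] receives both Q ::= z a Q S and Q ::= λ — the grammar is not LL(1).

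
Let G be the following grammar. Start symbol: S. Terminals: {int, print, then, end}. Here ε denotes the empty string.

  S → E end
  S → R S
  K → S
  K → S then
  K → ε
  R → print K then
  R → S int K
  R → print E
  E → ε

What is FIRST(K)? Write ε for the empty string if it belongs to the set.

FIRST(E): from E→ε we get {ε}. So FIRST(E) = {ε}.
FIRST(S): from S→E end we get {end}; from S→R S we get {end, print}. So FIRST(S) = {end, print}.
FIRST(K): from K→S we get {end, print}; from K→S then we get {end, print}; from K→ε we get {ε}. So FIRST(K) = {ε, end, print}.
FIRST(R): from R→print K then we get {print}; from R→S int K we get {end, print}; from R→print E we get {print}. So FIRST(R) = {end, print}.

{ε, end, print}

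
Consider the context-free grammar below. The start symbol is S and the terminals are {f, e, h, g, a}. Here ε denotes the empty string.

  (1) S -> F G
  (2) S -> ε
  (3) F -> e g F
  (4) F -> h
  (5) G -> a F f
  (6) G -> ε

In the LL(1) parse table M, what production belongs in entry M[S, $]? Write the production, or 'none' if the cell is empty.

FIRST(F): from F->e g F we get {e}; from F->h we get {h}. So FIRST(F) = {e, h}.
FIRST(G): from G->a F f we get {a}; from G->ε we get {ε}. So FIRST(G) = {ε, a}.
FIRST(S): from S->F G we get {e, h}; from S->ε we get {ε}. So FIRST(S) = {ε, e, h}.
FOLLOW(S) includes $ since S is the start symbol.
FOLLOW(S): S appears on no right-hand side. Thus FOLLOW(S) = {$}.
For S -> F G: FIRST(F G) = {e, h}, so it goes in M[S, t] for t ∈ {e, h}.
For S -> ε: FIRST(ε) = {ε}, so it goes in M[S, t] for t ∈ {}; since ε ∈ FIRST, also for every t ∈ FOLLOW(S) = {$}.

S -> ε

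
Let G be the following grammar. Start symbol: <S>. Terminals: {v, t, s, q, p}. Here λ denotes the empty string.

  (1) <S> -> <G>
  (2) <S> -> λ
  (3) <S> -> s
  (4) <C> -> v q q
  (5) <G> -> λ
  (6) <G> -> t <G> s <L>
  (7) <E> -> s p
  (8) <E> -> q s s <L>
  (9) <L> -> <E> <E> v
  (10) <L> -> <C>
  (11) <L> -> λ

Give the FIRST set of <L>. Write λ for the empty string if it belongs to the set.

{λ, q, s, v}

FIRST(<C>) = {v}
FIRST(<G>) = {λ, t}
FIRST(<E>) = {q, s}
FIRST(<S>) = {λ, s, t}  (via <G>)
FIRST(<L>) = {λ, q, s, v}  (via <E> <E> v, <C>)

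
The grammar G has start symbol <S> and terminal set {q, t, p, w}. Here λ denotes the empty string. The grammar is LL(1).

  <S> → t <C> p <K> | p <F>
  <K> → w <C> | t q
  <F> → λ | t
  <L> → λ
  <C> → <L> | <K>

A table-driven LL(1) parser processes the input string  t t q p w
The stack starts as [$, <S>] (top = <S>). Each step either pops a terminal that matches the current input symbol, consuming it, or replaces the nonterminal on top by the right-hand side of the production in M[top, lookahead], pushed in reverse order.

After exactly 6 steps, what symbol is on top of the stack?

     Stack          Input        Action
  1  $ <S>          t t q p w $  expand <S> → t <C> p <K>
  2  $ <K> p <C> t  t t q p w $  match t
  3  $ <K> p <C>    t q p w $    expand <C> → <K>
  4  $ <K> p <K>    t q p w $    expand <K> → t q
  5  $ <K> p q t    t q p w $    match t
  6  $ <K> p q      q p w $      match q
Stack after step 6: $ <K> p (top = p).

p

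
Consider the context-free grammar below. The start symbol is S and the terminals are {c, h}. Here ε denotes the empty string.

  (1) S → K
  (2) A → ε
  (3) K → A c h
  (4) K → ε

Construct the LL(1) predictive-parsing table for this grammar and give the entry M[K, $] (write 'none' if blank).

FIRST(A) = {ε}
FIRST(K) = {ε, c}  (via A c h)
FIRST(S) = {ε, c}  (via K)
FOLLOW(S) includes $ since S is the start symbol.
FOLLOW(S): S appears on no right-hand side. Thus FOLLOW(S) = {$}.
FOLLOW(K): in S→K, the suffix after K is empty, so FOLLOW(K) ⊇ FOLLOW(S) = {$}. Thus FOLLOW(K) = {$}.
For K → A c h: FIRST(A c h) = {c}, so it goes in M[K, t] for t ∈ {c}.
For K → ε: FIRST(ε) = {ε}, so it goes in M[K, t] for t ∈ {}; since ε ∈ FIRST, also for every t ∈ FOLLOW(K) = {$}.

K → ε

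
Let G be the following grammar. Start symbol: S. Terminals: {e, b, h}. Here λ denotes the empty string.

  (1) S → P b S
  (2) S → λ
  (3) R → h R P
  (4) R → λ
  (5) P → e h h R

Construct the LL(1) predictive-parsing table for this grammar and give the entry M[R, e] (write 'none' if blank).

FIRST(R): from R→h R P we get {h}; from R→λ we get {λ}. So FIRST(R) = {λ, h}.
FIRST(P): from P→e h h R we get {e}. So FIRST(P) = {e}.
FIRST(S): from S→P b S we get {e}; from S→λ we get {λ}. So FIRST(S) = {λ, e}.
FOLLOW(S) includes $ since S is the start symbol.
FOLLOW(R): in R→h R P, R is followed by P with FIRST {e}; in P→e h h R, the suffix after R is empty, so FOLLOW(R) ⊇ FOLLOW(P) = {b, e}. Thus FOLLOW(R) = {b, e}.
FOLLOW(P): in S→P b S, P is followed by b S with FIRST {b}; in R→h R P, the suffix after P is empty, so FOLLOW(P) ⊇ FOLLOW(R) = {b, e}. Thus FOLLOW(P) = {b, e}.
For R → h R P: FIRST(h R P) = {h}, so it goes in M[R, t] for t ∈ {h}.
For R → λ: FIRST(λ) = {λ}, so it goes in M[R, t] for t ∈ {}; since λ ∈ FIRST, also for every t ∈ FOLLOW(R) = {b, e}.

R → λ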